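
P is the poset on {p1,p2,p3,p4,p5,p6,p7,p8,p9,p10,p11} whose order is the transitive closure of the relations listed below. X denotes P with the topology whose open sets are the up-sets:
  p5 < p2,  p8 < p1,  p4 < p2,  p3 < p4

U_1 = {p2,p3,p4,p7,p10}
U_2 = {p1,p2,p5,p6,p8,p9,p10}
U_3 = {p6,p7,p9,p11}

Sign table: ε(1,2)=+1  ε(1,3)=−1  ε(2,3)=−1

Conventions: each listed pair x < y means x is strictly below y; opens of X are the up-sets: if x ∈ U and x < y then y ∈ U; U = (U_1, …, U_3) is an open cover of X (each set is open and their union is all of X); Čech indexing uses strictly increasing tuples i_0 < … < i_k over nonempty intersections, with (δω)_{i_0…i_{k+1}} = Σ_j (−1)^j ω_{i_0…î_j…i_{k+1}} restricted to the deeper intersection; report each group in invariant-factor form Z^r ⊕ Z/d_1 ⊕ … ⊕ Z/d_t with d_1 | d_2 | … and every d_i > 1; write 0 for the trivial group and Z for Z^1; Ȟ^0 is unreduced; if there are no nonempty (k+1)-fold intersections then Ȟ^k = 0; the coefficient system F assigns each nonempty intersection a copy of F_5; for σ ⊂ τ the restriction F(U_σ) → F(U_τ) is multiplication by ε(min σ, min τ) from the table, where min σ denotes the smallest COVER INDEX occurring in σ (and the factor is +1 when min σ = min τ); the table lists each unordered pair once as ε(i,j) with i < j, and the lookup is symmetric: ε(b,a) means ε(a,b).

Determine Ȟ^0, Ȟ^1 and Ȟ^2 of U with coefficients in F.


nonempty intersections:
  U12={p2,p10} U13={p7} U23={p6,p9}
C dims 3,3; δ0: rk_F5 2
Ȟ^0: (3−2)−0=1 ⇒ Z/5
Ȟ^1: (3−0)−2=1 ⇒ Z/5
Ȟ^2: (0−0)−0=0 ⇒ 0

Ȟ^0(U;F) ≅ Z/5, Ȟ^1(U;F) ≅ Z/5 and Ȟ^2(U;F) ≅ 0


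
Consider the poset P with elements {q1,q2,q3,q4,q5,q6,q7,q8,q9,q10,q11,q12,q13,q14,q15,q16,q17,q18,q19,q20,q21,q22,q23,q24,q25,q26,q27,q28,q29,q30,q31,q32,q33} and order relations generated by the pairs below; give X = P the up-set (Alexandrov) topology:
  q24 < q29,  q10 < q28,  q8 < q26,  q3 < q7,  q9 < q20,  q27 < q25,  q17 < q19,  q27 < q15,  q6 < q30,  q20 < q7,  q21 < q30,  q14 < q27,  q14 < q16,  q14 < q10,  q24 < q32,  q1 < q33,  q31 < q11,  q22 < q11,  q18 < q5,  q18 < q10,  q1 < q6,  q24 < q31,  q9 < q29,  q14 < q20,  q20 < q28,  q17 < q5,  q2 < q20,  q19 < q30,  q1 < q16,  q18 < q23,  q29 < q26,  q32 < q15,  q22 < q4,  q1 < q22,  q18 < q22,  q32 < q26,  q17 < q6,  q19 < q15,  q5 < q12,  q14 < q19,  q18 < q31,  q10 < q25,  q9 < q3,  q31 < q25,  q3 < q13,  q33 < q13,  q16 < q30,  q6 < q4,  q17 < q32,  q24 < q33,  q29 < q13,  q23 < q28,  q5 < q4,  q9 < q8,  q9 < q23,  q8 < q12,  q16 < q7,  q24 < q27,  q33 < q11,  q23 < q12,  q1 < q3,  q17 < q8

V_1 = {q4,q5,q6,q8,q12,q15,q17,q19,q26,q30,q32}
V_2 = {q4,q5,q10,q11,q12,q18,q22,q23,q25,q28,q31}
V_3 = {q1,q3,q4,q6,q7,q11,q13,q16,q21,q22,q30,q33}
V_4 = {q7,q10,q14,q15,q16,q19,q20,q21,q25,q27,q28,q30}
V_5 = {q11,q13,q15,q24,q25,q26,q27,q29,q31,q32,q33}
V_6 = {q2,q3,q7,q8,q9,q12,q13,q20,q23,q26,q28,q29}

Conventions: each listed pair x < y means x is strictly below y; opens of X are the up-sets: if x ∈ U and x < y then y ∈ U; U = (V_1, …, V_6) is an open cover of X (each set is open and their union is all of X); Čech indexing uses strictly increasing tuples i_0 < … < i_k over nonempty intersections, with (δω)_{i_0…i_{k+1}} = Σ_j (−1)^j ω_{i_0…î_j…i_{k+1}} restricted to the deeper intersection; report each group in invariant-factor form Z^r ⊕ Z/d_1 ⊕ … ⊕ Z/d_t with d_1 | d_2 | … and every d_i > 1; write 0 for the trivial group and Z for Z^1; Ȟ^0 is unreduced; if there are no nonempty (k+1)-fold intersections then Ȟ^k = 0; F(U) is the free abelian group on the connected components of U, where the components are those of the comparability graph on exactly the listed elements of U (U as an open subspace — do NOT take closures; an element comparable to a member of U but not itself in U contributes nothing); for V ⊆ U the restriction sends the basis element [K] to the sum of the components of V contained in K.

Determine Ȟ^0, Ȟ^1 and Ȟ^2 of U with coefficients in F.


cover nerve:
  V12={q4,q5,q12} V13={q4,q6,q30} V14={q15,q19,q30} V15={q15,q26,q32} V16={q8,q12,q26} V23={q4,q11,q22} V24={q10,q25,q28} V25={q11,q25,q31} V26={q12,q23,q28} V34={q7,q16,q21,q30} V35={q11,q13,q33} V36={q3,q7,q13} V45={q15,q25,q27} V46={q7,q20,q28} V56={q13,q26,q29}
  V123={q4} V126={q12} V134={q30} V145={q15} V156={q26} V235={q11} V245={q25} V246={q28} V346={q7} V356={q13}
components per intersection:
  V1: {q4,q5,q6,q8,q12,q15,q17,q19,q26,q30,q32}
  V2: {q4,q5,q10,q11,q12,q18,q22,q23,q25,q28,q31}
  V3: {q1,q3,q4,q6,q7,q11,q13,q16,q21,q22,q30,q33}
  V4: {q7,q10,q14,q15,q16,q19,q20,q21,q25,q27,q28,q30}
  V5: {q11,q13,q15,q24,q25,q26,q27,q29,q31,q32,q33}
  V6: {q2,q3,q7,q8,q9,q12,q13,q20,q23,q26,q28,q29}
  V12: {q4,q5,q12}
  V13: {q4,q6,q30}
  V14: {q15,q19,q30}
  V15: {q15,q26,q32}
  V16: {q8,q12,q26}
  V23: {q4,q11,q22}
  V24: {q10,q25,q28}
  V25: {q11,q25,q31}
  V26: {q12,q23,q28}
  V34: {q7,q16,q21,q30}
  V35: {q11,q13,q33}
  V36: {q3,q7,q13}
  V45: {q15,q25,q27}
  V46: {q7,q20,q28}
  V56: {q13,q26,q29}
  V123: {q4}
  V126: {q12}
  V134: {q30}
  V145: {q15}
  V156: {q26}
  V235: {q11}
  V245: {q25}
  V246: {q28}
  V346: {q7}
  V356: {q13}
C dims 6,15,10; δ0: rk 5, SNF 1^5; δ1: rk 10, SNF 1^9·2
Ȟ^0: (6−5)−0=1 ⇒ Z
Ȟ^1: (15−10)−5=0 ⇒ 0
Ȟ^2: (10−0)−10=0 plus torsion [2] ⇒ Z/2

Ȟ^0 = Z,  Ȟ^1 = 0,  Ȟ^2 = Z/2


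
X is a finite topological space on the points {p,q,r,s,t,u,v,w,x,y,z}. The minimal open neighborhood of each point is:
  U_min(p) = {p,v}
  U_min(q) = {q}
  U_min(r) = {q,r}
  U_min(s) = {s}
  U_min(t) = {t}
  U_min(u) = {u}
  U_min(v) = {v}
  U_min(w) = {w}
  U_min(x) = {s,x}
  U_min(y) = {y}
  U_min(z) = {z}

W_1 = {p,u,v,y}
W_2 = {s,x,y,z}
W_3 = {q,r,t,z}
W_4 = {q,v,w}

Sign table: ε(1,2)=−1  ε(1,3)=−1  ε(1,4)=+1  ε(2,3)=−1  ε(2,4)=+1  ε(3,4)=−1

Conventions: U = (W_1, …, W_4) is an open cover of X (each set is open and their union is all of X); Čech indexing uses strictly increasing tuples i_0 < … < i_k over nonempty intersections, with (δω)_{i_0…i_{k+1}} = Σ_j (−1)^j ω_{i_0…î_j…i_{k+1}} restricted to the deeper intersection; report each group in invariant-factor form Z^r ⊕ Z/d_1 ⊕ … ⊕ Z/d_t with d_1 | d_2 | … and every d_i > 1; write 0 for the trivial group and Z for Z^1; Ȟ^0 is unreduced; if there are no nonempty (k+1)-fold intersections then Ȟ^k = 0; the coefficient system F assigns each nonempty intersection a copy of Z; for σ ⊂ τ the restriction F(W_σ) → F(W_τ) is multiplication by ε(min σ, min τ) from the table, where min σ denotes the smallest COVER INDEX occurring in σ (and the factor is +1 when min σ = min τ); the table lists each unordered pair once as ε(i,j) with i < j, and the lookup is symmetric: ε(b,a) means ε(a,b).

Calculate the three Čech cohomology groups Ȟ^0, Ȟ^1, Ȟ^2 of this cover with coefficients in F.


nonempty overlaps:
  W12={y} W14={v} W23={z} W34={q}
C dims 4,4; δ0: rk 4, SNF 1^3·2
degree 0: 4−4−0 = 0 → Ȟ^0 ≅ 0
degree 1: 4−0−4 = 0 plus torsion [2] → Ȟ^1 ≅ Z/2
degree 2: 0−0−0 = 0 → Ȟ^2 ≅ 0

Ȟ^0 = 0, Ȟ^1 = Z/2, Ȟ^2 = 0


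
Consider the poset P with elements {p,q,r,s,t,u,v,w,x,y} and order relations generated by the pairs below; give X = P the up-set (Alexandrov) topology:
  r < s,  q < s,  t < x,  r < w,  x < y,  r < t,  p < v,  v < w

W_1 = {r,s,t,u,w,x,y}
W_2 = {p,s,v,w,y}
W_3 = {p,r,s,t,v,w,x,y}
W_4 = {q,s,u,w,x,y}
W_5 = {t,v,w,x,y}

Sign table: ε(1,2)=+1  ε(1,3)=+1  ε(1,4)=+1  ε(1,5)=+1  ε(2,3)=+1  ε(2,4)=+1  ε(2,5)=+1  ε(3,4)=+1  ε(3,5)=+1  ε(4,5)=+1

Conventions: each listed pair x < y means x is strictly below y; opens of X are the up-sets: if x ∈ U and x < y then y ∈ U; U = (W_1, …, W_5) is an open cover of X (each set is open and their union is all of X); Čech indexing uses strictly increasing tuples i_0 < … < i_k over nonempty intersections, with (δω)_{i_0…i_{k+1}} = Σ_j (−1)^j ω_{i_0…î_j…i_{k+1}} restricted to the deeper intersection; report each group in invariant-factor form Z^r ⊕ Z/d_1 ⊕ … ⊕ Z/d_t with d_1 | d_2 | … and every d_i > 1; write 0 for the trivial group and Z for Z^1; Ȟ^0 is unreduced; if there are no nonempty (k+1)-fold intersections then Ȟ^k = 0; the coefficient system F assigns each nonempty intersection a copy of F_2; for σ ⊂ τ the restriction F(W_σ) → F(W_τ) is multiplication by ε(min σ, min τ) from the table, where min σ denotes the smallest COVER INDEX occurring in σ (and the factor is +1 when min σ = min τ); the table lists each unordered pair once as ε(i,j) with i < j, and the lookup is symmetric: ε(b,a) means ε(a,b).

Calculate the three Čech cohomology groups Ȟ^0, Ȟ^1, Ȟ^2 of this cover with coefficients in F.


cover nerve:
  W12={s,w,y} W13={r,s,t,w,x,y} W14={s,u,w,x,y} W15={t,w,x,y} W23={p,s,v,w,y} W24={s,w,y} W25={v,w,y} W34={s,w,x,y} W35={t,v,w,x,y} W45={w,x,y}
  W123={s,w,y} W124={s,w,y} W125={w,y} W134={s,w,x,y} W135={t,w,x,y} W145={w,x,y} W234={s,w,y} W235={v,w,y} W245={w,y} W345={w,x,y}
  W1234={s,w,y} W1235={w,y} W1245={w,y} W1345={w,x,y} W2345={w,y}
  W12345={w,y}
C dims 5,10,10,5; δ0: rk_F2 4; δ1: rk_F2 6; δ2: rk_F2 4
Ȟ^0: (5−4)−0=1 ⇒ Z/2
Ȟ^1: (10−6)−4=0 ⇒ 0
Ȟ^2: (10−4)−6=0 ⇒ 0

Ȟ^0 = Z/2,  Ȟ^1 = 0,  Ȟ^2 = 0


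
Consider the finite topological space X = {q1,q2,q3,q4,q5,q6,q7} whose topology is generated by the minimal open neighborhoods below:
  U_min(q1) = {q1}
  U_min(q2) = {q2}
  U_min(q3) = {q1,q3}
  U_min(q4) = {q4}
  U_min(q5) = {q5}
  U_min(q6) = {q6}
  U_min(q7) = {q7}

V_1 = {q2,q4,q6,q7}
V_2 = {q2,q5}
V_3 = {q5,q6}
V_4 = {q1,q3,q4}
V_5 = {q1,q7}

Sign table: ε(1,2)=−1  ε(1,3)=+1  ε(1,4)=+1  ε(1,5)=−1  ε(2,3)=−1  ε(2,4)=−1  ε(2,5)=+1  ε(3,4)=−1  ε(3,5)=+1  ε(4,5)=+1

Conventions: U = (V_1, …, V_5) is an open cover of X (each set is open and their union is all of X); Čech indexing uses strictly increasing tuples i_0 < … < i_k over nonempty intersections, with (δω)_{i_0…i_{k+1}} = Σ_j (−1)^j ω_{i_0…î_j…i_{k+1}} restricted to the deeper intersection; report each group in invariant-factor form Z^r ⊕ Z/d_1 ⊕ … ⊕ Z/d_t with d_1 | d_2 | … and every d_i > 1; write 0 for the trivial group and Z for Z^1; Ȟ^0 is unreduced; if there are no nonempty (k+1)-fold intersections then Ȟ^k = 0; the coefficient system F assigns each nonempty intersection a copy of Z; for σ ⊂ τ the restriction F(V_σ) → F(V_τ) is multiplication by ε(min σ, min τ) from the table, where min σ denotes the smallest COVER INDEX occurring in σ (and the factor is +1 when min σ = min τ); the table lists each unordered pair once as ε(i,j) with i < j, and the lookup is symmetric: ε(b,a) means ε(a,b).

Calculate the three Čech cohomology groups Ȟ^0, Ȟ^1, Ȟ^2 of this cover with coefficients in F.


Ȟ^0(U;F) ≅ 0, Ȟ^1(U;F) ≅ Z ⊕ Z/2, Ȟ^2(U;F) ≅ 0

intersection data:
  V12={q2} V13={q6} V14={q4} V15={q7} V23={q5} V45={q1}
C dims 5,6; δ0: rk 5, SNF 1^4·2
Ȟ^0 = (5 − 5) − 0 = 0, so Ȟ^0 ≅ 0
Ȟ^1 = (6 − 0) − 5 = 1 plus torsion [2], so Ȟ^1 ≅ Z ⊕ Z/2
Ȟ^2 = (0 − 0) − 0 = 0, so Ȟ^2 ≅ 0


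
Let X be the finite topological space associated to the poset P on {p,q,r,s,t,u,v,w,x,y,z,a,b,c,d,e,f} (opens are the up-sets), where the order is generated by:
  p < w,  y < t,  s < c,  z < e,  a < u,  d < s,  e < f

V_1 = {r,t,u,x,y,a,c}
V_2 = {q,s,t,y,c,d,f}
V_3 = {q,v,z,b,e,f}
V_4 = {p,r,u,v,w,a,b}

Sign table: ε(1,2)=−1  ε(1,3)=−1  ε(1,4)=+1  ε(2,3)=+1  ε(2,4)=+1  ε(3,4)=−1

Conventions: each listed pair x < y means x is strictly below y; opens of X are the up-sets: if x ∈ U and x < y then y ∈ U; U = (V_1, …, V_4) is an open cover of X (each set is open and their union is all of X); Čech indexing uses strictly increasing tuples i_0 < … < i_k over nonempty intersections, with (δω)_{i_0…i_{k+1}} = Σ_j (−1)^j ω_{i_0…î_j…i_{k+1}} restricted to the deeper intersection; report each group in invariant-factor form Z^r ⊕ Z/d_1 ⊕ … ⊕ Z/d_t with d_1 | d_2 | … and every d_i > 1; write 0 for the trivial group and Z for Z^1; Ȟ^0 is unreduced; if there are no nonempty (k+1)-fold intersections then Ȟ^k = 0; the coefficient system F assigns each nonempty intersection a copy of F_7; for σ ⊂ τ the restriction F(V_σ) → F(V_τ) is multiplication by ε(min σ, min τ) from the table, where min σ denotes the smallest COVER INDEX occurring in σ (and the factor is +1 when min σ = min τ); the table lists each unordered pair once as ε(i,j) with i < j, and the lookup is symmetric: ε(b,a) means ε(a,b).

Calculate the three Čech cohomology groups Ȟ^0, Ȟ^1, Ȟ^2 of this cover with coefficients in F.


nerve of the cover:
  V12={t,y,c} V14={r,u,a} V23={q,f} V34={v,b}
C dims 4,4; δ0: rk_F7 3
Ȟ^0 = (4 − 3) − 0 = 1, so Ȟ^0 ≅ Z/7
Ȟ^1 = (4 − 0) − 3 = 1, so Ȟ^1 ≅ Z/7
Ȟ^2 = (0 − 0) − 0 = 0, so Ȟ^2 ≅ 0

Ȟ^0 ≅ Z/7,  Ȟ^1 ≅ Z/7,  Ȟ^2 ≅ 0


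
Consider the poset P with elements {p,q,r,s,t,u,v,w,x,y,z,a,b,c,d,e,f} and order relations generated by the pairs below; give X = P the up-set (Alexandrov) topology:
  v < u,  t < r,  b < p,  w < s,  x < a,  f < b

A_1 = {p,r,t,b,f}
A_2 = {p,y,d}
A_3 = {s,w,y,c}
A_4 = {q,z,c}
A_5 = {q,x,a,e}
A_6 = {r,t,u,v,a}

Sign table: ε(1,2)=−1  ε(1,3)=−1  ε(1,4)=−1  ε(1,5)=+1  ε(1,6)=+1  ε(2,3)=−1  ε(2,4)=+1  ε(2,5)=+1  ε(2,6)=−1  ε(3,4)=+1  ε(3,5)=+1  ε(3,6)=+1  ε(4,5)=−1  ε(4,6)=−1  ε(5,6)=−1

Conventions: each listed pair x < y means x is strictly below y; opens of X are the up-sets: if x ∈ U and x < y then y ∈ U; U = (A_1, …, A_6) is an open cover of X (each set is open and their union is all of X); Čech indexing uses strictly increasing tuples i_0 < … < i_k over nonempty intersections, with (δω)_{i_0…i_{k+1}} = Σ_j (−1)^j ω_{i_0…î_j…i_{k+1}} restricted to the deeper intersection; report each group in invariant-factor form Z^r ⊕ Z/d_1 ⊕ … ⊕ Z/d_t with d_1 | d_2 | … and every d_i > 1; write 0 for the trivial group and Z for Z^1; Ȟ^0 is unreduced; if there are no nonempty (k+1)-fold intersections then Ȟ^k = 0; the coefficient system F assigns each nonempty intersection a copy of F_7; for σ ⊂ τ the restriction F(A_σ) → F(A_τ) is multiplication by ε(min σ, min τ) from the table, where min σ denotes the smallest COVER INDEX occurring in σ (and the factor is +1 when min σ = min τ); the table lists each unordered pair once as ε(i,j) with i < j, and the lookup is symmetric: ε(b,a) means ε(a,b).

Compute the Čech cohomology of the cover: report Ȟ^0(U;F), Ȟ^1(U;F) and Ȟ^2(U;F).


Ȟ^0(U;F) ≅ Z/7,  Ȟ^1(U;F) ≅ Z/7,  Ȟ^2(U;F) ≅ 0

nonempty overlaps:
  A12={p} A16={r,t} A23={y} A34={c} A45={q} A56={a}
C dims 6,6; δ0: rk_F7 5
degree 0: 6−5−0 = 1 → Ȟ^0 ≅ Z/7
degree 1: 6−0−5 = 1 → Ȟ^1 ≅ Z/7
degree 2: 0−0−0 = 0 → Ȟ^2 ≅ 0


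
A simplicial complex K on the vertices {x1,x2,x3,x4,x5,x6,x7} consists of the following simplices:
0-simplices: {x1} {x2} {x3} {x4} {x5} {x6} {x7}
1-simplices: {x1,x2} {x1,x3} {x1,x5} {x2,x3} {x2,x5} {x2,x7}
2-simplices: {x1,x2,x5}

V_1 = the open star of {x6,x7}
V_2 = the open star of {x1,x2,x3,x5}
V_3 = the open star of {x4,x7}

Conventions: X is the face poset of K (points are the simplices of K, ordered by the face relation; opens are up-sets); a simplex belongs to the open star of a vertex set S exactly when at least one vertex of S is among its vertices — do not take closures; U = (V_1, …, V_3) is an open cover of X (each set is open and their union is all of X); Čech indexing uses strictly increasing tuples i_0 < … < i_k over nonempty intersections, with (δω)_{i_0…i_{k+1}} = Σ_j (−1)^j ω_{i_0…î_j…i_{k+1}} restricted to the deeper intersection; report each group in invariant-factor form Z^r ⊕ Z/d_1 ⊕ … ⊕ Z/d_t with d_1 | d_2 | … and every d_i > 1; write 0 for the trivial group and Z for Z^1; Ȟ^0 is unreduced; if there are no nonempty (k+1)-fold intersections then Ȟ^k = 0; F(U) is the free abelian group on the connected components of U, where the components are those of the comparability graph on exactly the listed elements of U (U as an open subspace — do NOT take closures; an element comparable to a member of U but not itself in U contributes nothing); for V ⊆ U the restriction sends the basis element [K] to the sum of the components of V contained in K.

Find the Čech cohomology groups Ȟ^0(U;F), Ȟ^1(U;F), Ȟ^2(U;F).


cover nerve:
  V1={{x6},{x7},{x2,x7}} V2={{x1},{x2},{x3},{x5},{x1,x2},{x1,x3},{x1,x5},{x2,x3},{x2,x5},{x2,x7},{x1,x2,x5}} V3={{x4},{x7},{x2,x7}}
  V12={{x2,x7}} V13={{x7},{x2,x7}} V23={{x2,x7}}
  V123={{x2,x7}}
components per intersection:
  V1: {{x6}} {{x7},{x2,x7}}
  V2: {{x1},{x2},{x3},{x5},{x1,x2},{x1,x3},{x1,x5},{x2,x3},{x2,x5},{x2,x7},{x1,x2,x5}}
  V3: {{x4}} {{x7},{x2,x7}}
  V12: {{x2,x7}}
  V13: {{x7},{x2,x7}}
  V23: {{x2,x7}}
  V123: {{x2,x7}}
C dims 5,3,1; δ0: rk 2, SNF 1^2; δ1: rk 1, SNF 1^1
Ȟ^0: (5−2)−0=3 ⇒ Z^3
Ȟ^1: (3−1)−2=0 ⇒ 0
Ȟ^2: (1−0)−1=0 ⇒ 0

Ȟ^0 = Z^3; Ȟ^1 = 0; Ȟ^2 = 0


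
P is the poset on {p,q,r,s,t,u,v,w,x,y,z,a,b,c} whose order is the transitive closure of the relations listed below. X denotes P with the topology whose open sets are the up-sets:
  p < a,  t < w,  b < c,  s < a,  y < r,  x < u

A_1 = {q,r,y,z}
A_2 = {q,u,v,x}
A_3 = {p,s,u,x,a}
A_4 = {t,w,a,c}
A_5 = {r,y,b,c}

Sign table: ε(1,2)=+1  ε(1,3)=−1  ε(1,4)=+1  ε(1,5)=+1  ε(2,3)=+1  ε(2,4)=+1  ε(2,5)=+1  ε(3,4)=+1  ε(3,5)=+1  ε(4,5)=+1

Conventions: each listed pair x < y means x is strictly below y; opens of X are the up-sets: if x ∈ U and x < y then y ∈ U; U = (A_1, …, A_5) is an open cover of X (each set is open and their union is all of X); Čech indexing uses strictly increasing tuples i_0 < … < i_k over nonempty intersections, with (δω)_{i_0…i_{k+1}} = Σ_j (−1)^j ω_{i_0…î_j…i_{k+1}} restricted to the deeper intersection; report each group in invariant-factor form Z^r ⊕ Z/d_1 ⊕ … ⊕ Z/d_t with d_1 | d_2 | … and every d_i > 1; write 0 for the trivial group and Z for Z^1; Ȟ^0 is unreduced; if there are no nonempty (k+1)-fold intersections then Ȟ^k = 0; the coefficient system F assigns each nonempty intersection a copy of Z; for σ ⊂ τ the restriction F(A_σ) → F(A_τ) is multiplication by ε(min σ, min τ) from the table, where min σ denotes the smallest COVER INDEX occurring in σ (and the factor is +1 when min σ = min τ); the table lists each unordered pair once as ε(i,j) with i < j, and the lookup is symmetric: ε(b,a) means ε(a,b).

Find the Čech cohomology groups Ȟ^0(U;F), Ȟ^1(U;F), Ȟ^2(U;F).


Ȟ^0 ≅ Z,  Ȟ^1 ≅ Z,  Ȟ^2 ≅ 0

nerve of the cover:
  A12={q} A15={r,y} A23={u,x} A34={a} A45={c}
C dims 5,5; δ0: rk 4, SNF 1^4
Ȟ^0 = (5 − 4) − 0 = 1, so Ȟ^0 ≅ Z
Ȟ^1 = (5 − 0) − 4 = 1, so Ȟ^1 ≅ Z
Ȟ^2 = (0 − 0) − 0 = 0, so Ȟ^2 ≅ 0


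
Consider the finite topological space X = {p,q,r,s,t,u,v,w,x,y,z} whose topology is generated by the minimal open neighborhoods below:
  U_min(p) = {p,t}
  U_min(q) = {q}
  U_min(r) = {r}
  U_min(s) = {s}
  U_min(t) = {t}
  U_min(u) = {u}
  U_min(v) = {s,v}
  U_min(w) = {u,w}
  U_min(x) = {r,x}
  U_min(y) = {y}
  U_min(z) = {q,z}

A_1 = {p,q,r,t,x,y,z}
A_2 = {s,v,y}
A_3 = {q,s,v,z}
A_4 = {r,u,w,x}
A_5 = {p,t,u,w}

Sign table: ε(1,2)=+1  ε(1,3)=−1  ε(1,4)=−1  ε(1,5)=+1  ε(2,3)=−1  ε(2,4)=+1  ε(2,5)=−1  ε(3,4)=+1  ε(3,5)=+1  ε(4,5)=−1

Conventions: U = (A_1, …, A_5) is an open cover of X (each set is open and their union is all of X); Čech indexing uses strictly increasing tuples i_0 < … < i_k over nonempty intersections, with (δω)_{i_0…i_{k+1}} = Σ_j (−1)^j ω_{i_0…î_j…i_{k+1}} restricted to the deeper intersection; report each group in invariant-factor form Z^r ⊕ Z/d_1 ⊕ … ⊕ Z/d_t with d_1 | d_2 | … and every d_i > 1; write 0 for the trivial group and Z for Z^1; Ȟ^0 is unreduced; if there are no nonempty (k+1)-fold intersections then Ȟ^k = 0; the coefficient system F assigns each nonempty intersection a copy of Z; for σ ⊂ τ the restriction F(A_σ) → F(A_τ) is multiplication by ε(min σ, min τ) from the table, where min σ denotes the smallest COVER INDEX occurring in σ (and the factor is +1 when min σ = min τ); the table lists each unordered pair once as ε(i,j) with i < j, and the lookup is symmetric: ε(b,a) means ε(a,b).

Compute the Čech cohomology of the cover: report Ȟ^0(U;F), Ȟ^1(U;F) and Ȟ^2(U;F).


Ȟ^0 ≅ Z,  Ȟ^1 ≅ Z^2,  Ȟ^2 ≅ 0

nonempty overlaps:
  A12={y} A13={q,z} A14={r,x} A15={p,t} A23={s,v} A45={u,w}
C dims 5,6; δ0: rk 4, SNF 1^4
degree 0: 5−4−0 = 1 → Ȟ^0 ≅ Z
degree 1: 6−0−4 = 2 → Ȟ^1 ≅ Z^2
degree 2: 0−0−0 = 0 → Ȟ^2 ≅ 0


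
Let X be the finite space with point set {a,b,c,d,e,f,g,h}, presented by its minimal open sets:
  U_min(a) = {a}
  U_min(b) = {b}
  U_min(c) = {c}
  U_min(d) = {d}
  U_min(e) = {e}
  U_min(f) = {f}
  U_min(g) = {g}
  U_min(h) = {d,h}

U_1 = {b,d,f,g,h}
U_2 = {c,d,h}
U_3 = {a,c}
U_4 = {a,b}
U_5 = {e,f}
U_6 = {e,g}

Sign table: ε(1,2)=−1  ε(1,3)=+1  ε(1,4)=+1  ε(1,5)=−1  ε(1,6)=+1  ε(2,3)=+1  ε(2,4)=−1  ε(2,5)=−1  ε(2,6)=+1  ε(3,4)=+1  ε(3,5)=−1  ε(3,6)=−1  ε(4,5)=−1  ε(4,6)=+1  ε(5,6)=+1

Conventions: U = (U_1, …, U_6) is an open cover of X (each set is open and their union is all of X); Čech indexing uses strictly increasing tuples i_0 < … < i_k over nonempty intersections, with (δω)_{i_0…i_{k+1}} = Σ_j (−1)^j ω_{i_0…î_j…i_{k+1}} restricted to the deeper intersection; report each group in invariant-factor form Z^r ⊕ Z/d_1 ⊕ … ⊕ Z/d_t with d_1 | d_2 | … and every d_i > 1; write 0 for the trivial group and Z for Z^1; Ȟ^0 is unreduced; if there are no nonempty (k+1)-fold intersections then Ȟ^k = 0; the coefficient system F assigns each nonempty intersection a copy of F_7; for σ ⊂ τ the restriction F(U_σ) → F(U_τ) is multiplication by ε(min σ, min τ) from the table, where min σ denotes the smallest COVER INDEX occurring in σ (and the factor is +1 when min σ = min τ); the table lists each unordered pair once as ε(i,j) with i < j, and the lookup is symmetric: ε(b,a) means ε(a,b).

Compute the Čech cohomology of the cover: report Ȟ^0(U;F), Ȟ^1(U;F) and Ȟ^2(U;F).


nerve simplices:
  U12={d,h} U14={b} U15={f} U16={g} U23={c} U34={a} U56={e}
C dims 6,7; δ0: rk_F7 6
degree 0: 6−6−0 = 0 → Ȟ^0 ≅ 0
degree 1: 7−0−6 = 1 → Ȟ^1 ≅ Z/7
degree 2: 0−0−0 = 0 → Ȟ^2 ≅ 0

Ȟ^0 ≅ 0, Ȟ^1 ≅ Z/7, Ȟ^2 ≅ 0


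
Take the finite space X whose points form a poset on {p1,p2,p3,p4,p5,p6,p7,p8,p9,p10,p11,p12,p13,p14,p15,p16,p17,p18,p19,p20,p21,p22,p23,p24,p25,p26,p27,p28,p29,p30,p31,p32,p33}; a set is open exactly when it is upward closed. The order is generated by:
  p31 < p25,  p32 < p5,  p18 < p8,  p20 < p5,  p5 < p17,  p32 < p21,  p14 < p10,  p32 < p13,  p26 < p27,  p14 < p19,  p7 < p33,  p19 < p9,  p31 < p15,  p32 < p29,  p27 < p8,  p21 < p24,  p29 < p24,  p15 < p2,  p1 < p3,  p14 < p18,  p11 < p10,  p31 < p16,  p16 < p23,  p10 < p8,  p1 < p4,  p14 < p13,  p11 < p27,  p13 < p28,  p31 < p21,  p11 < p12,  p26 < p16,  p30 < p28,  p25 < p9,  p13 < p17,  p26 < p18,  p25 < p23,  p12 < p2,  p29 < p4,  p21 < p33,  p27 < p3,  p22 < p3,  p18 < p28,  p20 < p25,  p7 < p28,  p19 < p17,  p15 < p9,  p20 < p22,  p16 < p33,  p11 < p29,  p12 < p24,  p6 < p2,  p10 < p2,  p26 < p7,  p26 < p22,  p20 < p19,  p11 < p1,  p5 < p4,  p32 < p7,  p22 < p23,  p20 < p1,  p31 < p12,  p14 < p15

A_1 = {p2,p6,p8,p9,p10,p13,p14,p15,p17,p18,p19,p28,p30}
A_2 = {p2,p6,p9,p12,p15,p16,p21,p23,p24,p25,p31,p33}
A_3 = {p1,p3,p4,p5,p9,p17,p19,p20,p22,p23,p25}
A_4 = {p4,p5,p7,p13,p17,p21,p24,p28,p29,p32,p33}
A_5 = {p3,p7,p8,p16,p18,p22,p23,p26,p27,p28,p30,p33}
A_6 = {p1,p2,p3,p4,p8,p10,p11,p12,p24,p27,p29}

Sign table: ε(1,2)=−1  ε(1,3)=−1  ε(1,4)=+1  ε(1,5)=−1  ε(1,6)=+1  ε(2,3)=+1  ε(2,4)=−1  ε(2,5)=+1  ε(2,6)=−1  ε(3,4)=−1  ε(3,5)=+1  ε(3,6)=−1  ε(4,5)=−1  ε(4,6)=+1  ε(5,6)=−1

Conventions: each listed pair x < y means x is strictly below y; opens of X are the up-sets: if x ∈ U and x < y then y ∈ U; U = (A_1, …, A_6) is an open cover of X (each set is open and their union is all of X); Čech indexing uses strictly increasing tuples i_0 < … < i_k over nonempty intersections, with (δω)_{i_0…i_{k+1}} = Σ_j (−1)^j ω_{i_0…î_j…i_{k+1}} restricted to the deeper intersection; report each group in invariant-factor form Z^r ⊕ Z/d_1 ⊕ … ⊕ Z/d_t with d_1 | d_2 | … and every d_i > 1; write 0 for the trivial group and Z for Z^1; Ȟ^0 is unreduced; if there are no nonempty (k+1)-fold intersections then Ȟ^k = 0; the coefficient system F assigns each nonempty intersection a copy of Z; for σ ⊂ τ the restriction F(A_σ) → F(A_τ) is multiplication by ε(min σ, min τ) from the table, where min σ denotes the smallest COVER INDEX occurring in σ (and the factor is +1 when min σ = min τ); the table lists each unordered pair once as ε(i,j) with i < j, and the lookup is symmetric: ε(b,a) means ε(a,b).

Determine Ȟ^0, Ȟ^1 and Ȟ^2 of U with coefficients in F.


nerve of the cover:
  A12={p2,p6,p9,p15} A13={p9,p17,p19} A14={p13,p17,p28} A15={p8,p18,p28,p30} A16={p2,p8,p10} A23={p9,p23,p25} A24={p21,p24,p33} A25={p16,p23,p33} A26={p2,p12,p24} A34={p4,p5,p17} A35={p3,p22,p23} A36={p1,p3,p4} A45={p7,p28,p33} A46={p4,p24,p29} A56={p3,p8,p27}
  A123={p9} A126={p2} A134={p17} A145={p28} A156={p8} A235={p23} A245={p33} A246={p24} A346={p4} A356={p3}
C dims 6,15,10; δ0: rk 5, SNF 1^5; δ1: rk 10, SNF 1^9·2
Ȟ^0 = (6 − 5) − 0 = 1, so Ȟ^0 ≅ Z
Ȟ^1 = (15 − 10) − 5 = 0, so Ȟ^1 ≅ 0
Ȟ^2 = (10 − 0) − 10 = 0 plus torsion [2], so Ȟ^2 ≅ Z/2

Ȟ^0 ≅ Z; Ȟ^1 ≅ 0; Ȟ^2 ≅ Z/2


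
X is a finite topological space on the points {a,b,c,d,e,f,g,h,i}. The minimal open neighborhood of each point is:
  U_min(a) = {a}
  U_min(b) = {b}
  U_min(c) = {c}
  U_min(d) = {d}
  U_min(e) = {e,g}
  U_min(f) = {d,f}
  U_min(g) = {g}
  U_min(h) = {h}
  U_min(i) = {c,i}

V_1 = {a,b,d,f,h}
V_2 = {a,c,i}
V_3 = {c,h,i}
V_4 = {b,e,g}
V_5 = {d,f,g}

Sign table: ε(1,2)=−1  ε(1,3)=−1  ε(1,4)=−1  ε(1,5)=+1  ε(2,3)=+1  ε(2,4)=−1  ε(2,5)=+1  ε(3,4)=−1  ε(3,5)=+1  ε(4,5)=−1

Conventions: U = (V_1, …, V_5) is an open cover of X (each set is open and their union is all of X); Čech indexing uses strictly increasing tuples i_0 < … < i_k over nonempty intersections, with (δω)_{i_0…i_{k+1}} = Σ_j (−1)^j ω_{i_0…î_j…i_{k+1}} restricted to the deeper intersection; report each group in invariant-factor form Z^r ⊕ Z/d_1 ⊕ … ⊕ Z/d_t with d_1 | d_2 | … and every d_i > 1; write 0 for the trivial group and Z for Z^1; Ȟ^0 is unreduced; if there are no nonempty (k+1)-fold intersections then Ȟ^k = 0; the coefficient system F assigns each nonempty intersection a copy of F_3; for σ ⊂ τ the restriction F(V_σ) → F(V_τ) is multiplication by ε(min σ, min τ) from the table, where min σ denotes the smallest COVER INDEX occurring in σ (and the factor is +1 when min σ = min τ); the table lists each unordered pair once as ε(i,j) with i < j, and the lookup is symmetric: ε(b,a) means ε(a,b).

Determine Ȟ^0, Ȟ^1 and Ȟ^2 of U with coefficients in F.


Ȟ^0(U;F) ≅ Z/3, Ȟ^1(U;F) ≅ Z/3 ⊕ Z/3 and Ȟ^2(U;F) ≅ 0

nonempty overlaps:
  V12={a} V13={h} V14={b} V15={d,f} V23={c,i} V45={g}
C dims 5,6; δ0: rk_F3 4
degree 0: 5−4−0 = 1 → Ȟ^0 ≅ Z/3
degree 1: 6−0−4 = 2 → Ȟ^1 ≅ Z/3 ⊕ Z/3
degree 2: 0−0−0 = 0 → Ȟ^2 ≅ 0


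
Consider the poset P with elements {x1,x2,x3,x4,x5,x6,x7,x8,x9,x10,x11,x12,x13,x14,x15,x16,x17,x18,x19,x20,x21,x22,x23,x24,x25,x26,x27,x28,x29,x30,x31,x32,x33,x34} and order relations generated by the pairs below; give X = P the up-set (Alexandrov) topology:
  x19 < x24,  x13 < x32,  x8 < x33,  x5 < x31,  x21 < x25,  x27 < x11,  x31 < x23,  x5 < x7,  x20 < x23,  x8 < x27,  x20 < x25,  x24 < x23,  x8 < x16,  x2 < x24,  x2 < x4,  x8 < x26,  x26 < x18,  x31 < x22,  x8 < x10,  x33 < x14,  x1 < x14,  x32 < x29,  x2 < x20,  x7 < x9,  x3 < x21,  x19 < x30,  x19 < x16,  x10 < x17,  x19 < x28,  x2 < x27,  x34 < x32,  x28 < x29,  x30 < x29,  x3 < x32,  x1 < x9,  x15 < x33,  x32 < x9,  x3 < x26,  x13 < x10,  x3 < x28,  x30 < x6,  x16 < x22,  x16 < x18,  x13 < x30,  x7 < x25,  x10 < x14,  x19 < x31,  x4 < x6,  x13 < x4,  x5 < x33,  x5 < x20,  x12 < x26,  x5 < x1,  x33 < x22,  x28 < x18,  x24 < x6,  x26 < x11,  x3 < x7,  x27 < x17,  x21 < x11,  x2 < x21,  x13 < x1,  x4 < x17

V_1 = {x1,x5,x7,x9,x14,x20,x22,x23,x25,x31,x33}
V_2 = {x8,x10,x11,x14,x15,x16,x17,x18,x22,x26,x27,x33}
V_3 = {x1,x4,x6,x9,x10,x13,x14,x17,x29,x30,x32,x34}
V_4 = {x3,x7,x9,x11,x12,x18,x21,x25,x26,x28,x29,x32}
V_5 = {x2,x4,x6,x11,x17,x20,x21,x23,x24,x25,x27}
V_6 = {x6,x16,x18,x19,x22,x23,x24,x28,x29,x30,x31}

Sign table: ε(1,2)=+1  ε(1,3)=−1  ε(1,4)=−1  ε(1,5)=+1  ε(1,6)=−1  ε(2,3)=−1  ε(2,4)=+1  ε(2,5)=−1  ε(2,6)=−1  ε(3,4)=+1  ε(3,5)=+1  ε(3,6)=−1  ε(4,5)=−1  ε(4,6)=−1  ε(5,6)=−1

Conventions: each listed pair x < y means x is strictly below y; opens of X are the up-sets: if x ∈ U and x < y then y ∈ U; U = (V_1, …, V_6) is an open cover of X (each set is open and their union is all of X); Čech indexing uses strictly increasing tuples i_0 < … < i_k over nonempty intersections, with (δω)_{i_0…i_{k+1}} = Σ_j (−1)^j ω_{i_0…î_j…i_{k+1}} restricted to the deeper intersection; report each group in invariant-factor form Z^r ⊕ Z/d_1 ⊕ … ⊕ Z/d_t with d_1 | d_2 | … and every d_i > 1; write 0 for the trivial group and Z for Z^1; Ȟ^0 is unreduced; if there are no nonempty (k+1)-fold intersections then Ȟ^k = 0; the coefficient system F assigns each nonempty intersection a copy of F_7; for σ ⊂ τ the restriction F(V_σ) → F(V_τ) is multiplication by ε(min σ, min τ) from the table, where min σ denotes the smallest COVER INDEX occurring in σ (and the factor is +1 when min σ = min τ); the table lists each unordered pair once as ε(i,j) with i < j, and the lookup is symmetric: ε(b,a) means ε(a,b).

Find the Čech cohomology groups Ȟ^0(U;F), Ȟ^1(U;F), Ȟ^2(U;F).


Ȟ^0(U;F) ≅ 0; Ȟ^1(U;F) ≅ 0; Ȟ^2(U;F) ≅ Z/7

nerve of the cover:
  V12={x14,x22,x33} V13={x1,x9,x14} V14={x7,x9,x25} V15={x20,x23,x25} V16={x22,x23,x31} V23={x10,x14,x17} V24={x11,x18,x26} V25={x11,x17,x27} V26={x16,x18,x22} V34={x9,x29,x32} V35={x4,x6,x17} V36={x6,x29,x30} V45={x11,x21,x25} V46={x18,x28,x29} V56={x6,x23,x24}
  V123={x14} V126={x22} V134={x9} V145={x25} V156={x23} V235={x17} V245={x11} V246={x18} V346={x29} V356={x6}
C dims 6,15,10; δ0: rk_F7 6; δ1: rk_F7 9
Ȟ^0 = (6 − 6) − 0 = 0, so Ȟ^0 ≅ 0
Ȟ^1 = (15 − 9) − 6 = 0, so Ȟ^1 ≅ 0
Ȟ^2 = (10 − 0) − 9 = 1, so Ȟ^2 ≅ Z/7


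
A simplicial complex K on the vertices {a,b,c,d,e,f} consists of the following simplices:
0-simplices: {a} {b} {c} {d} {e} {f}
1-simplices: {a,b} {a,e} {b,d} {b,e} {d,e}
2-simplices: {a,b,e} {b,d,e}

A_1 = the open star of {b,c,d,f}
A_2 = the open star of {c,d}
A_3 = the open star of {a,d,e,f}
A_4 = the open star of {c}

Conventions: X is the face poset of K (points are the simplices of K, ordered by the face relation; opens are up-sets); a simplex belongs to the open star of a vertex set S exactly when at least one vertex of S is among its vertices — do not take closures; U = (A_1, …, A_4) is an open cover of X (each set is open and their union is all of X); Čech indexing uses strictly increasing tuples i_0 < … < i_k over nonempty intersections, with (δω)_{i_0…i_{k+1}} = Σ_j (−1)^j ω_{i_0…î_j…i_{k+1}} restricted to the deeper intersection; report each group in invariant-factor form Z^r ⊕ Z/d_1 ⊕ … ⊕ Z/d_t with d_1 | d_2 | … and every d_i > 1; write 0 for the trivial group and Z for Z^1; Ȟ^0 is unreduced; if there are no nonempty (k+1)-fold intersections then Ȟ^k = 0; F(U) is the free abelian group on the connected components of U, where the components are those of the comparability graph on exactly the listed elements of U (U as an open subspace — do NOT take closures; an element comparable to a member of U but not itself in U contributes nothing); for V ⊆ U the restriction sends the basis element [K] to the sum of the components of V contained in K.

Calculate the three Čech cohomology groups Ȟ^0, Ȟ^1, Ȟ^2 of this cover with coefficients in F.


Ȟ^0 ≅ Z^3, Ȟ^1 ≅ 0, Ȟ^2 ≅ 0

nerve simplices:
  A1={{b},{c},{d},{f},{a,b},{b,d},{b,e},{d,e},{a,b,e},{b,d,e}} A2={{c},{d},{b,d},{d,e},{b,d,e}} A3={{a},{d},{e},{f},{a,b},{a,e},{b,d},{b,e},{d,e},{a,b,e},{b,d,e}} A4={{c}}
  A12={{c},{d},{b,d},{d,e},{b,d,e}} A13={{d},{f},{a,b},{b,d},{b,e},{d,e},{a,b,e},{b,d,e}} A14={{c}} A23={{d},{b,d},{d,e},{b,d,e}} A24={{c}}
  A123={{d},{b,d},{d,e},{b,d,e}} A124={{c}}
components per intersection:
  A1: {{b},{d},{a,b},{b,d},{b,e},{d,e},{a,b,e},{b,d,e}} {{c}} {{f}}
  A2: {{c}} {{d},{b,d},{d,e},{b,d,e}}
  A3: {{a},{d},{e},{a,b},{a,e},{b,d},{b,e},{d,e},{a,b,e},{b,d,e}} {{f}}
  A4: {{c}}
  A12: {{c}} {{d},{b,d},{d,e},{b,d,e}}
  A13: {{d},{a,b},{b,d},{b,e},{d,e},{a,b,e},{b,d,e}} {{f}}
  A14: {{c}}
  A23: {{d},{b,d},{d,e},{b,d,e}}
  A24: {{c}}
  A123: {{d},{b,d},{d,e},{b,d,e}}
  A124: {{c}}
C dims 8,7,2; δ0: rk 5, SNF 1^5; δ1: rk 2, SNF 1^2
degree 0: 8−5−0 = 3 → Ȟ^0 ≅ Z^3
degree 1: 7−2−5 = 0 → Ȟ^1 ≅ 0
degree 2: 2−0−2 = 0 → Ȟ^2 ≅ 0


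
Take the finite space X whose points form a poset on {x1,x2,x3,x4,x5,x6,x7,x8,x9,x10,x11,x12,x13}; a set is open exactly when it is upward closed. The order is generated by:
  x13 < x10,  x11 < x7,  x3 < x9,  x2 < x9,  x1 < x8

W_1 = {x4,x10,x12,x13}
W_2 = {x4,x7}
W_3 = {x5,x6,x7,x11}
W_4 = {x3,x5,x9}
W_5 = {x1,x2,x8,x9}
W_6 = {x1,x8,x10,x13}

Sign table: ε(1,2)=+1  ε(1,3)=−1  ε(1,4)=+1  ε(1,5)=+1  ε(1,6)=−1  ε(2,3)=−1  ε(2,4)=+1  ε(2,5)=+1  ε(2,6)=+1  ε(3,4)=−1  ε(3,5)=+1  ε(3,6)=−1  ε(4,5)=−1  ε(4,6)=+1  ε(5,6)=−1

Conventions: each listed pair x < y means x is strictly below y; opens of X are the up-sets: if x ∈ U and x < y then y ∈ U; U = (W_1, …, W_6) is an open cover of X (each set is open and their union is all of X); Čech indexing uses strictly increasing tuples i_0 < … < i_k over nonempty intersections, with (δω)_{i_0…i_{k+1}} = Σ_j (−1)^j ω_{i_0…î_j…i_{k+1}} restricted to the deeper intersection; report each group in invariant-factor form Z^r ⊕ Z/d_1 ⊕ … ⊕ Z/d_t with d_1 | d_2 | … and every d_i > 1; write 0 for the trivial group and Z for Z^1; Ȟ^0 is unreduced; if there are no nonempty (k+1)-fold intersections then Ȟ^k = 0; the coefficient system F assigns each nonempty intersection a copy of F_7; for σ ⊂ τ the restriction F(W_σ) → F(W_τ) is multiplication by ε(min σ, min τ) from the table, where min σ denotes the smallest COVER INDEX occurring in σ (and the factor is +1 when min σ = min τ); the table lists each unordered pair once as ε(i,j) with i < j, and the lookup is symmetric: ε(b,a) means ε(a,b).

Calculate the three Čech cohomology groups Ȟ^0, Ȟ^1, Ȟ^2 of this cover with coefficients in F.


cover nerve:
  W12={x4} W16={x10,x13} W23={x7} W34={x5} W45={x9} W56={x1,x8}
C dims 6,6; δ0: rk_F7 6
Ȟ^0: (6−6)−0=0 ⇒ 0
Ȟ^1: (6−0)−6=0 ⇒ 0
Ȟ^2: (0−0)−0=0 ⇒ 0

Ȟ^0(U;F) ≅ 0, Ȟ^1(U;F) ≅ 0, Ȟ^2(U;F) ≅ 0


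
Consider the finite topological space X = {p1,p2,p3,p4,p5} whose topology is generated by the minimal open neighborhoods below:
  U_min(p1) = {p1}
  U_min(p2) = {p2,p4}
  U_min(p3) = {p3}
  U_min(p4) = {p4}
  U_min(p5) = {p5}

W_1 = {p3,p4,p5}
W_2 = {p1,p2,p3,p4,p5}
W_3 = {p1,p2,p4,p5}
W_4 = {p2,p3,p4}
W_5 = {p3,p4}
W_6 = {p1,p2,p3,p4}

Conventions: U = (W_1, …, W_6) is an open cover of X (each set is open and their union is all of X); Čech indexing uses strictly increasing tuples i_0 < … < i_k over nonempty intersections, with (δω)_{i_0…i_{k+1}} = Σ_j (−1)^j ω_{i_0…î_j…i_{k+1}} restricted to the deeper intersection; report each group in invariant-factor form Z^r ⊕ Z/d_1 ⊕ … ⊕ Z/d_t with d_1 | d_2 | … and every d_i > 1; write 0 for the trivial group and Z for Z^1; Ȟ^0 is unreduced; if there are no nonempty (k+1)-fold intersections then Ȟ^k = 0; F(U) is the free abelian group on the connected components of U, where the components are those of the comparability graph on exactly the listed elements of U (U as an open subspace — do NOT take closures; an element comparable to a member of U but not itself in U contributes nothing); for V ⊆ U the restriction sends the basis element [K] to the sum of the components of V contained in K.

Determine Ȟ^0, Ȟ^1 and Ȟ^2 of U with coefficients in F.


Ȟ^0 = Z^4,  Ȟ^1 = 0,  Ȟ^2 = 0

nonempty overlaps:
  W12={p3,p4,p5} W13={p4,p5} W14={p3,p4} W15={p3,p4} W16={p3,p4} W23={p1,p2,p4,p5} W24={p2,p3,p4} W25={p3,p4} W26={p1,p2,p3,p4} W34={p2,p4} W35={p4} W36={p1,p2,p4} W45={p3,p4} W46={p2,p3,p4} W56={p3,p4}
  W123={p4,p5} W124={p3,p4} W125={p3,p4} W126={p3,p4} W134={p4} W135={p4} W136={p4} W145={p3,p4} W146={p3,p4} W156={p3,p4} W234={p2,p4} W235={p4} W236={p1,p2,p4} W245={p3,p4} W246={p2,p3,p4} W256={p3,p4} W345={p4} W346={p2,p4} W356={p4} W456={p3,p4}
  W1234={p4} W1235={p4} W1236={p4} W1245={p3,p4} W1246={p3,p4} W1256={p3,p4} W1345={p4} W1346={p4} W1356={p4} W1456={p3,p4} W2345={p4} W2346={p2,p4} W2356={p4} W2456={p3,p4} W3456={p4}
  W12345={p4} W12346={p4} W12356={p4} W12456={p3,p4} W13456={p4} W23456={p4}
  W123456={p4}
components per intersection:
  W1: {p3} {p4} {p5}
  W2: {p1} {p2,p4} {p3} {p5}
  W3: {p1} {p2,p4} {p5}
  W4: {p2,p4} {p3}
  W5: {p3} {p4}
  W6: {p1} {p2,p4} {p3}
  W12: {p3} {p4} {p5}
  W13: {p4} {p5}
  W14: {p3} {p4}
  W15: {p3} {p4}
  W16: {p3} {p4}
  W23: {p1} {p2,p4} {p5}
  W24: {p2,p4} {p3}
  W25: {p3} {p4}
  W26: {p1} {p2,p4} {p3}
  W34: {p2,p4}
  W35: {p4}
  W36: {p1} {p2,p4}
  W45: {p3} {p4}
  W46: {p2,p4} {p3}
  W56: {p3} {p4}
  W123: {p4} {p5}
  W124: {p3} {p4}
  W125: {p3} {p4}
  W126: {p3} {p4}
  W134: {p4}
  W135: {p4}
  W136: {p4}
  W145: {p3} {p4}
  W146: {p3} {p4}
  W156: {p3} {p4}
  W234: {p2,p4}
  W235: {p4}
  W236: {p1} {p2,p4}
  W245: {p3} {p4}
  W246: {p2,p4} {p3}
  W256: {p3} {p4}
  W345: {p4}
  W346: {p2,p4}
  W356: {p4}
  W456: {p3} {p4}
  W1234: {p4}
  W1235: {p4}
  W1236: {p4}
  W1245: {p3} {p4}
  W1246: {p3} {p4}
  W1256: {p3} {p4}
  W1345: {p4}
  W1346: {p4}
  W1356: {p4}
  W1456: {p3} {p4}
  W2345: {p4}
  W2346: {p2,p4}
  W2356: {p4}
  W2456: {p3} {p4}
  W3456: {p4}
  W12345: {p4}
  W12346: {p4}
  W12356: {p4}
  W12456: {p3} {p4}
  W13456: {p4}
  W23456: {p4}
  W123456: {p4}
C dims 17,31,32,20; δ0: rk 13, SNF 1^13; δ1: rk 18, SNF 1^18; δ2: rk 14, SNF 1^14
degree 0: 17−13−0 = 4 → Ȟ^0 ≅ Z^4
degree 1: 31−18−13 = 0 → Ȟ^1 ≅ 0
degree 2: 32−14−18 = 0 → Ȟ^2 ≅ 0


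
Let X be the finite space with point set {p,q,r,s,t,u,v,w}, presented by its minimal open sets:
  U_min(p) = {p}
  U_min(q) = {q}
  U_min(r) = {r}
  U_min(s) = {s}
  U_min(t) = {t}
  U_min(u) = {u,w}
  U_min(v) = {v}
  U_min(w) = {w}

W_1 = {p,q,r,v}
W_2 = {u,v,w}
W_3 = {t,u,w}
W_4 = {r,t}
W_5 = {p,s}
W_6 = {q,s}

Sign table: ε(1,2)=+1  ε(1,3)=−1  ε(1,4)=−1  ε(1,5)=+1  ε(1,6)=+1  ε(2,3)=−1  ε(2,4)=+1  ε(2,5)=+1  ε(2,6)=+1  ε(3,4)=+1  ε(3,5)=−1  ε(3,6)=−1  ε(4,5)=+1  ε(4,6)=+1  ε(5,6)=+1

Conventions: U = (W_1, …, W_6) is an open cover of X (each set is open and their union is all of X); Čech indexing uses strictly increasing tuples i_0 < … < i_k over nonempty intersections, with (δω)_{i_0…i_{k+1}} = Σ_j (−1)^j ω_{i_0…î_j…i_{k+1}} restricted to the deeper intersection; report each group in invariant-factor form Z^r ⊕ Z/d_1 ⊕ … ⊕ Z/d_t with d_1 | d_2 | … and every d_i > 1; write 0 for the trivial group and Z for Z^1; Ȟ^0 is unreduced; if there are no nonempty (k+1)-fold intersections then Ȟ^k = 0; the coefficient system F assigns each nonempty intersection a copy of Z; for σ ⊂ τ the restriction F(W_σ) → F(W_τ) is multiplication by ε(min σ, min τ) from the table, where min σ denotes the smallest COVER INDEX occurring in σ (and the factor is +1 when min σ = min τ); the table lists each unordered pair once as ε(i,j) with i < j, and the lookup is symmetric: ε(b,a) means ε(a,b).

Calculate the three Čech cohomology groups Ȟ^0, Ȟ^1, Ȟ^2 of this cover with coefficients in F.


nerve simplices:
  W12={v} W14={r} W15={p} W16={q} W23={u,w} W34={t} W56={s}
C dims 6,7; δ0: rk 5, SNF 1^5
degree 0: 6−5−0 = 1 → Ȟ^0 ≅ Z
degree 1: 7−0−5 = 2 → Ȟ^1 ≅ Z^2
degree 2: 0−0−0 = 0 → Ȟ^2 ≅ 0

Ȟ^0 = Z,  Ȟ^1 = Z^2,  Ȟ^2 = 0
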